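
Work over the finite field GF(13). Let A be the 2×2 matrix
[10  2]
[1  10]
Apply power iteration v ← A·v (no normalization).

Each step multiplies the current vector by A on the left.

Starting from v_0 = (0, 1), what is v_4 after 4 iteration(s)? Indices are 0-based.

v_0 = (0, 1).
v_1 = A·v_0 = (2, 10).
v_2 = A·v_1 = (1, 11).
v_3 = A·v_2 = (6, 7).
v_4 = A·v_3 = (9, 11).

v_4 = (9, 11)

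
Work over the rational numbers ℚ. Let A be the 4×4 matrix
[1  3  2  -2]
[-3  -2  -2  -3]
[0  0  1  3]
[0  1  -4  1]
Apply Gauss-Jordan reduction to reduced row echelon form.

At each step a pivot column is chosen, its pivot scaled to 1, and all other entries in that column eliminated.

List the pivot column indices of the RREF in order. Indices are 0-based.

pivot(0,0)=1: scale R0 → (1, 3, 2, -2)
  clear (1,0): R1 −= (-3)R0 → (0, 7, 4, -9)
pivot(1,1)=7: scale R1 → (0, 1, 4/7, -9/7)
  clear (0,1): R0 −= (3)R1 → (1, 0, 2/7, 13/7)
  clear (3,1): R3 −= (1)R1 → (0, 0, -32/7, 16/7)
pivot(2,2)=1: scale R2 → (0, 0, 1, 3)
  clear (0,2): R0 −= (2/7)R2 → (1, 0, 0, 1)
  clear (1,2): R1 −= (4/7)R2 → (0, 1, 0, -3)
  clear (3,2): R3 −= (-32/7)R2 → (0, 0, 0, 16)
pivot(3,3)=16: scale R3 → (0, 0, 0, 1)
  clear (0,3): R0 −= (1)R3 → (1, 0, 0, 0)
  clear (1,3): R1 −= (-3)R3 → (0, 1, 0, 0)
  clear (2,3): R2 −= (3)R3 → (0, 0, 1, 0)

pivot columns: 0, 1, 2, 3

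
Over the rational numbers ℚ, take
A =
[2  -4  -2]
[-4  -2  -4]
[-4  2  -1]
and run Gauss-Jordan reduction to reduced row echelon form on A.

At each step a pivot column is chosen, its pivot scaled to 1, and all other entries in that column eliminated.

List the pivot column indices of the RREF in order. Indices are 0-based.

step 1: normalize row 0 (÷2) = (1, -2, -1)
  row 1: subtract -4×row0 = (0, -10, -8)
  row 2: subtract -4×row0 = (0, -6, -5)
step 2: normalize row 1 (÷-10) = (0, 1, 4/5)
  row 0: subtract -2×row1 = (1, 0, 3/5)
  row 2: subtract -6×row1 = (0, 0, -1/5)
step 3: normalize row 2 (÷-1/5) = (0, 0, 1)
  row 0: subtract 3/5×row2 = (1, 0, 0)
  row 1: subtract 4/5×row2 = (0, 1, 0)

pivot columns: 0, 1, 2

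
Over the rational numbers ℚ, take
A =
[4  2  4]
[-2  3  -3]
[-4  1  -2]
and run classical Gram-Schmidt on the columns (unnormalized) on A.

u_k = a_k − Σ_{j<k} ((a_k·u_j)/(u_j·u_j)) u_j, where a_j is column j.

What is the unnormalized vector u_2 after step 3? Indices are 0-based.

Step 1: u_0 = a_0 = (4, -2, -4).
Step 2: u_1 = a_1 − (-1/18)·u_0 = (20/9, 26/9, 7/9).
Step 3: u_2 = a_2 − (5/6)·u_0 − (-12/125)·u_1 = (22/25, -132/125, 176/125).

u_2 = (22/25, -132/125, 176/125)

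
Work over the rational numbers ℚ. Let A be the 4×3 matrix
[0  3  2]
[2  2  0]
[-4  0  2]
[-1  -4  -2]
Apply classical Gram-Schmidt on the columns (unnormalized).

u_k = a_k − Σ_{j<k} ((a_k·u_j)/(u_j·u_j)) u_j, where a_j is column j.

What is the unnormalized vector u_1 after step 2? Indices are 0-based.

u_1 = (3, 26/21, 32/21, -76/21)

Step 1: u_0 = a_0 = (0, 2, -4, -1).
Step 2: u_1 = a_1 − (8/21)·u_0 = (3, 26/21, 32/21, -76/21).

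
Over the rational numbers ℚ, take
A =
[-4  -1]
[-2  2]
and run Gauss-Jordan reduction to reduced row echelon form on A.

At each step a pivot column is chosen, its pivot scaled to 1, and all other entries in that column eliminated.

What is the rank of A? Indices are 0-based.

rank = 2

[1] R0 /= -4  ⇒  (1, 1/4)
     R1 -= -2·R0  ⇒  (0, 5/2)
[2] R1 /= 5/2  ⇒  (0, 1)
     R0 -= 1/4·R1  ⇒  (1, 0)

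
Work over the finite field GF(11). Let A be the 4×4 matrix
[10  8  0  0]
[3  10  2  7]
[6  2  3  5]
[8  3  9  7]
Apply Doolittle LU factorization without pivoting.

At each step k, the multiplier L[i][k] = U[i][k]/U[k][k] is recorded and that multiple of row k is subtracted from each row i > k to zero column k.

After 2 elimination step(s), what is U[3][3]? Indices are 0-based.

[col 0] pivot 10
  R1 -= 8*R0 → (0, 1, 2, 7)  (L[1][0] := 8)
  R2 -= 5*R0 → (0, 6, 3, 5)  (L[2][0] := 5)
  R3 -= 3*R0 → (0, 1, 9, 7)  (L[3][0] := 3)
[col 1] pivot 1
  R2 -= 6*R1 → (0, 0, 2, 7)  (L[2][1] := 6)
  R3 -= 1*R1 → (0, 0, 7, 0)  (L[3][1] := 1)

U[3][3] = 0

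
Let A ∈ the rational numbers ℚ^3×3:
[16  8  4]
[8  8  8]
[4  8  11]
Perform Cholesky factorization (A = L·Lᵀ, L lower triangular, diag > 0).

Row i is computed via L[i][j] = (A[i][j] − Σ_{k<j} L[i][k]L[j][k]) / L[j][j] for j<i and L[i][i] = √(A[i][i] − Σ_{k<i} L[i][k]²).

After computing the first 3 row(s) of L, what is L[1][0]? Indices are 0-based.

Step 1: L[0][0] = √(16) = 4.
  L[1][0] = (8) / L[0][0] = 2.
Step 2: L[1][1] = √(4) = 2.
  L[2][0] = (4) / L[0][0] = 1.
  L[2][1] = (6) / L[1][1] = 3.
Step 3: L[2][2] = √(1) = 1.

L[1][0] = 2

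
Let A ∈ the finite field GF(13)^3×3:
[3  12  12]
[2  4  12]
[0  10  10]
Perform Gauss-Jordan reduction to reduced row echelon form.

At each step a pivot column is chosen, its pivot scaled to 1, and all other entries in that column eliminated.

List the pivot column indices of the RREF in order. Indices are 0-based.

pivot columns: 0, 1, 2

pivot(0,0)=3: scale R0 → (1, 4, 4)
  clear (1,0): R1 −= (2)R0 → (0, 9, 4)
pivot(1,1)=9: scale R1 → (0, 1, 12)
  clear (0,1): R0 −= (4)R1 → (1, 0, 8)
  clear (2,1): R2 −= (10)R1 → (0, 0, 7)
pivot(2,2)=7: scale R2 → (0, 0, 1)
  clear (0,2): R0 −= (8)R2 → (1, 0, 0)
  clear (1,2): R1 −= (12)R2 → (0, 1, 0)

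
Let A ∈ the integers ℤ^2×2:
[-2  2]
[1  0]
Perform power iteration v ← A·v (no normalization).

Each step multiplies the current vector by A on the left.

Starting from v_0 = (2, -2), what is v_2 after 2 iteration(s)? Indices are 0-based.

v_2 = (20, -8)

v_0 = (2, -2).
v_1 = A·v_0 = (-8, 2).
v_2 = A·v_1 = (20, -8).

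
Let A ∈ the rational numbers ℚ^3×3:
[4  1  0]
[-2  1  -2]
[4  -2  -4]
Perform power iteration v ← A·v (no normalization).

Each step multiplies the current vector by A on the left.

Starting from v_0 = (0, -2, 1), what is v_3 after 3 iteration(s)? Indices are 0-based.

v_3 = (-48, 24, -48)

v_0 = (0, -2, 1).
v_1 = A·v_0 = (-2, -4, 0).
v_2 = A·v_1 = (-12, 0, 0).
v_3 = A·v_2 = (-48, 24, -48).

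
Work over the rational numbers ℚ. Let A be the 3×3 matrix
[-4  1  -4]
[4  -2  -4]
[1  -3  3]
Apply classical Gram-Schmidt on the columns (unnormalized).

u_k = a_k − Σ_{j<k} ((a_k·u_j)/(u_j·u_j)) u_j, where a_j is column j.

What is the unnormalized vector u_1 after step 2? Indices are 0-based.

Step 1: u_0 = a_0 = (-4, 4, 1).
Step 2: u_1 = a_1 − (-5/11)·u_0 = (-9/11, -2/11, -28/11).

u_1 = (-9/11, -2/11, -28/11)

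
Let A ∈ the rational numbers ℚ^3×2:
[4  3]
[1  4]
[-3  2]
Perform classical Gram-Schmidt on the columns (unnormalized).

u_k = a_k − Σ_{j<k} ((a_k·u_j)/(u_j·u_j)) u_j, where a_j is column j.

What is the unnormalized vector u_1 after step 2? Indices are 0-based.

Step 1: u_0 = a_0 = (4, 1, -3).
Step 2: u_1 = a_1 − (5/13)·u_0 = (19/13, 47/13, 41/13).

u_1 = (19/13, 47/13, 41/13)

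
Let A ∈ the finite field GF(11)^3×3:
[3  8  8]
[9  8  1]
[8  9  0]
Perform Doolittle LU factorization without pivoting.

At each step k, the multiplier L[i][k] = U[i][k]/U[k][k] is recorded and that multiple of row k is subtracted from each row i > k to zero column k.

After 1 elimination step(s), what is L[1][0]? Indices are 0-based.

Step 1: pivot at (0,0) is 3.
  row1 ← row1 − (3)·row0  ⇒  L[1][0]=3, U row1=(0, 6, 10)
  row2 ← row2 − (10)·row0  ⇒  L[2][0]=10, U row2=(0, 6, 8)

L[1][0] = 3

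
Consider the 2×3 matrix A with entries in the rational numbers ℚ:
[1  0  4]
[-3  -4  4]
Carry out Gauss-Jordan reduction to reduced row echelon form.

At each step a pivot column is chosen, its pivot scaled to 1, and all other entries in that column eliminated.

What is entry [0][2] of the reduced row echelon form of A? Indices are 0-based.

pivot(0,0)=1: scale R0 → (1, 0, 4)
  clear (1,0): R1 −= (-3)R0 → (0, -4, 16)
pivot(1,1)=-4: scale R1 → (0, 1, -4)

M[0][2] = 4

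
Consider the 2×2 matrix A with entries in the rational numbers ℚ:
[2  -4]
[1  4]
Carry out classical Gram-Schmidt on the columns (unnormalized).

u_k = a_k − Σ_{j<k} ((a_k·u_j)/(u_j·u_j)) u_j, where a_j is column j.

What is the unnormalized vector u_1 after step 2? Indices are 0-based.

u_1 = (-12/5, 24/5)

Step 1: u_0 = a_0 = (2, 1).
Step 2: u_1 = a_1 − (-4/5)·u_0 = (-12/5, 24/5).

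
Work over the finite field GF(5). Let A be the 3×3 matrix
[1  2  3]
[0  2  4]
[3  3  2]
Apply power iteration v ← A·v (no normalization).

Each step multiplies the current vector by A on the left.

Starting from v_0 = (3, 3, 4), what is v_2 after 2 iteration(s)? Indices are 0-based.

v_0 = (3, 3, 4).
v_1 = A·v_0 = (1, 2, 1).
v_2 = A·v_1 = (3, 3, 1).

v_2 = (3, 3, 1)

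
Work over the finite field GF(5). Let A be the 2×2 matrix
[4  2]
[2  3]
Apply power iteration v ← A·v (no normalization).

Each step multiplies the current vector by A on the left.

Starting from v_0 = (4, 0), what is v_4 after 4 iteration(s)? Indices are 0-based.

v_0 = (4, 0).
v_1 = A·v_0 = (1, 3).
v_2 = A·v_1 = (0, 1).
v_3 = A·v_2 = (2, 3).
v_4 = A·v_3 = (4, 3).

v_4 = (4, 3)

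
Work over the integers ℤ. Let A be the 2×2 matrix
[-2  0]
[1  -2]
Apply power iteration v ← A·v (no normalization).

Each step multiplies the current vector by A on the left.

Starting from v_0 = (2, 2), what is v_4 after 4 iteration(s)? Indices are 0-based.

v_0 = (2, 2).
v_1 = A·v_0 = (-4, -2).
v_2 = A·v_1 = (8, 0).
v_3 = A·v_2 = (-16, 8).
v_4 = A·v_3 = (32, -32).

v_4 = (32, -32)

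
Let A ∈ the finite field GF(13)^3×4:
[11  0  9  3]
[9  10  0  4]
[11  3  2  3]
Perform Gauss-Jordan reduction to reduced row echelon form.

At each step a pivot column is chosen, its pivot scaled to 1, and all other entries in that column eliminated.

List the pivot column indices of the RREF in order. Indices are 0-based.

pivot(0,0)=11: scale R0 → (1, 0, 2, 5)
  clear (1,0): R1 −= (9)R0 → (0, 10, 8, 11)
  clear (2,0): R2 −= (11)R0 → (0, 3, 6, 0)
pivot(1,1)=10: scale R1 → (0, 1, 6, 5)
  clear (2,1): R2 −= (3)R1 → (0, 0, 1, 11)
pivot(2,2)=1: scale R2 → (0, 0, 1, 11)
  clear (0,2): R0 −= (2)R2 → (1, 0, 0, 9)
  clear (1,2): R1 −= (6)R2 → (0, 1, 0, 4)

pivot columns: 0, 1, 2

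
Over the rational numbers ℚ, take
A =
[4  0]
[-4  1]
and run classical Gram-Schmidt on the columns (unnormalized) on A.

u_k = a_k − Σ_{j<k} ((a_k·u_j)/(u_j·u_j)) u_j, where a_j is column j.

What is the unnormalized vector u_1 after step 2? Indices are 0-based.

u_1 = (1/2, 1/2)

Step 1: u_0 = a_0 = (4, -4).
Step 2: u_1 = a_1 − (-1/8)·u_0 = (1/2, 1/2).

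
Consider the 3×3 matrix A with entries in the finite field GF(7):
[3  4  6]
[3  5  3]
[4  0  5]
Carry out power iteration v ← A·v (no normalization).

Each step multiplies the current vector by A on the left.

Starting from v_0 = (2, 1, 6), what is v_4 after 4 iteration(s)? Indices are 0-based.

v_0 = (2, 1, 6).
v_1 = A·v_0 = (4, 1, 3).
v_2 = A·v_1 = (6, 5, 3).
v_3 = A·v_2 = (0, 3, 4).
v_4 = A·v_3 = (1, 6, 6).

v_4 = (1, 6, 6)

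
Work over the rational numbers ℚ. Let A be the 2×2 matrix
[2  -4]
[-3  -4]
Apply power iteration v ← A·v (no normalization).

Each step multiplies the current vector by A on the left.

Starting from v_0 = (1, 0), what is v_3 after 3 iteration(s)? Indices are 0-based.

v_3 = (8, -72)

v_0 = (1, 0).
v_1 = A·v_0 = (2, -3).
v_2 = A·v_1 = (16, 6).
v_3 = A·v_2 = (8, -72).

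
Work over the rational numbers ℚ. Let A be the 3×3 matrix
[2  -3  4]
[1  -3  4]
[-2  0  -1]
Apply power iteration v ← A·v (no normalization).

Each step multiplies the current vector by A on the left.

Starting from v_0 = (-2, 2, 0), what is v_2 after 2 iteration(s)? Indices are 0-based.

v_2 = (20, 30, 16)

v_0 = (-2, 2, 0).
v_1 = A·v_0 = (-10, -8, 4).
v_2 = A·v_1 = (20, 30, 16).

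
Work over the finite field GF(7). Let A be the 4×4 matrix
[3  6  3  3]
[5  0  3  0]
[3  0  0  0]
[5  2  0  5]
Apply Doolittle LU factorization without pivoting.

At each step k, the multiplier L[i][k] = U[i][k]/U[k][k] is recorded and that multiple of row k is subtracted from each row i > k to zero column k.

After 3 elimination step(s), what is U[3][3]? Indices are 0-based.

U[3][3] = 4

[col 0] pivot 3
  R1 -= 4*R0 → (0, 4, 5, 2)  (L[1][0] := 4)
  R2 -= 1*R0 → (0, 1, 4, 4)  (L[2][0] := 1)
  R3 -= 4*R0 → (0, 6, 2, 0)  (L[3][0] := 4)
[col 1] pivot 4
  R2 -= 2*R1 → (0, 0, 1, 0)  (L[2][1] := 2)
  R3 -= 5*R1 → (0, 0, 5, 4)  (L[3][1] := 5)
[col 2] pivot 1
  R3 -= 5*R2 → (0, 0, 0, 4)  (L[3][2] := 5)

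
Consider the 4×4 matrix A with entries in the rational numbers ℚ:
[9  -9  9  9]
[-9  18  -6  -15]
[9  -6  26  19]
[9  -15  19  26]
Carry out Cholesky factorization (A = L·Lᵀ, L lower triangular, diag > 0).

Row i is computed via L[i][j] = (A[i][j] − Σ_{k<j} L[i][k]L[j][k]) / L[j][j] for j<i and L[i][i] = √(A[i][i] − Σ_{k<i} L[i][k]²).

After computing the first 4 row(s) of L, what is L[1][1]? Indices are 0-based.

L[1][1] = 3

Step 1: L[0][0] = √(9) = 3.
  L[1][0] = (-9) / L[0][0] = -3.
Step 2: L[1][1] = √(9) = 3.
  L[2][0] = (9) / L[0][0] = 3.
  L[2][1] = (3) / L[1][1] = 1.
Step 3: L[2][2] = √(16) = 4.
  L[3][0] = (9) / L[0][0] = 3.
  L[3][1] = (-6) / L[1][1] = -2.
  L[3][2] = (12) / L[2][2] = 3.
Step 4: L[3][3] = √(4) = 2.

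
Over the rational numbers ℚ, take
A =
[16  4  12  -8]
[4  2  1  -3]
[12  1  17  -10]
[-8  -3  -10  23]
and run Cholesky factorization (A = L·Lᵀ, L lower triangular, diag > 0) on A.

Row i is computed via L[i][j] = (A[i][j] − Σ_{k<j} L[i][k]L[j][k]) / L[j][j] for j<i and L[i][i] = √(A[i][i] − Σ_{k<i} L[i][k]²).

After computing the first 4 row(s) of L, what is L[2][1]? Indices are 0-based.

L[2][1] = -2

Step 1: L[0][0] = √(16) = 4.
  L[1][0] = (4) / L[0][0] = 1.
Step 2: L[1][1] = √(1) = 1.
  L[2][0] = (12) / L[0][0] = 3.
  L[2][1] = (-2) / L[1][1] = -2.
Step 3: L[2][2] = √(4) = 2.
  L[3][0] = (-8) / L[0][0] = -2.
  L[3][1] = (-1) / L[1][1] = -1.
  L[3][2] = (-6) / L[2][2] = -3.
Step 4: L[3][3] = √(9) = 3.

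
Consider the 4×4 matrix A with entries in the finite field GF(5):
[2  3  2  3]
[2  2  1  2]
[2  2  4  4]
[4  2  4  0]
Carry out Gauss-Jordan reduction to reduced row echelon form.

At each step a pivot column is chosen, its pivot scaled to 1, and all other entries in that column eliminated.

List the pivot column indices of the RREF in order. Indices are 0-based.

pivot columns: 0, 1, 2, 3

[1] R0 /= 2  ⇒  (1, 4, 1, 4)
     R1 -= 2·R0  ⇒  (0, 4, 4, 4)
     R2 -= 2·R0  ⇒  (0, 4, 2, 1)
     R3 -= 4·R0  ⇒  (0, 1, 0, 4)
[2] R1 /= 4  ⇒  (0, 1, 1, 1)
     R0 -= 4·R1  ⇒  (1, 0, 2, 0)
     R2 -= 4·R1  ⇒  (0, 0, 3, 2)
     R3 -= 1·R1  ⇒  (0, 0, 4, 3)
[3] R2 /= 3  ⇒  (0, 0, 1, 4)
     R0 -= 2·R2  ⇒  (1, 0, 0, 2)
     R1 -= 1·R2  ⇒  (0, 1, 0, 2)
     R3 -= 4·R2  ⇒  (0, 0, 0, 2)
[4] R3 /= 2  ⇒  (0, 0, 0, 1)
     R0 -= 2·R3  ⇒  (1, 0, 0, 0)
     R1 -= 2·R3  ⇒  (0, 1, 0, 0)
     R2 -= 4·R3  ⇒  (0, 0, 1, 0)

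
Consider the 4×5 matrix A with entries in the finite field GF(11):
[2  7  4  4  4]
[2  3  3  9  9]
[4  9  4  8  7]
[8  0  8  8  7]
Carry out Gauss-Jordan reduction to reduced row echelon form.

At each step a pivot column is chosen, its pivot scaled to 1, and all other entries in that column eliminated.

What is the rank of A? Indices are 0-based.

pivot(0,0)=2: scale R0 → (1, 9, 2, 2, 2)
  clear (1,0): R1 −= (2)R0 → (0, 7, 10, 5, 5)
  clear (2,0): R2 −= (4)R0 → (0, 6, 7, 0, 10)
  clear (3,0): R3 −= (8)R0 → (0, 5, 3, 3, 2)
pivot(1,1)=7: scale R1 → (0, 1, 3, 7, 7)
  clear (0,1): R0 −= (9)R1 → (1, 0, 8, 5, 5)
  clear (2,1): R2 −= (6)R1 → (0, 0, 0, 2, 1)
  clear (3,1): R3 −= (5)R1 → (0, 0, 10, 1, 0)
pivot(2,2): swap R2↔R3
pivot(2,2)=10: scale R2 → (0, 0, 1, 10, 0)
  clear (0,2): R0 −= (8)R2 → (1, 0, 0, 2, 5)
  clear (1,2): R1 −= (3)R2 → (0, 1, 0, 10, 7)
pivot(3,3)=2: scale R3 → (0, 0, 0, 1, 6)
  clear (0,3): R0 −= (2)R3 → (1, 0, 0, 0, 4)
  clear (1,3): R1 −= (10)R3 → (0, 1, 0, 0, 2)
  clear (2,3): R2 −= (10)R3 → (0, 0, 1, 0, 6)

rank = 4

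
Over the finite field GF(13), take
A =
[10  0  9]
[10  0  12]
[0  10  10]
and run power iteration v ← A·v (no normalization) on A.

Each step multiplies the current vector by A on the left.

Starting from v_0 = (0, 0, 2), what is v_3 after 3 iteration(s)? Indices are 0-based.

v_3 = (7, 1, 7)

v_0 = (0, 0, 2).
v_1 = A·v_0 = (5, 11, 7).
v_2 = A·v_1 = (9, 4, 11).
v_3 = A·v_2 = (7, 1, 7).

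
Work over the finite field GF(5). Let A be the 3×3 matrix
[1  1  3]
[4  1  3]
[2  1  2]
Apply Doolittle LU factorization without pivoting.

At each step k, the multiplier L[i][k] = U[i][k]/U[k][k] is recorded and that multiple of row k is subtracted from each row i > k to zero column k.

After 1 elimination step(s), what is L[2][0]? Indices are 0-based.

L[2][0] = 2

[col 0] pivot 1
  R1 -= 4*R0 → (0, 2, 1)  (L[1][0] := 4)
  R2 -= 2*R0 → (0, 4, 1)  (L[2][0] := 2)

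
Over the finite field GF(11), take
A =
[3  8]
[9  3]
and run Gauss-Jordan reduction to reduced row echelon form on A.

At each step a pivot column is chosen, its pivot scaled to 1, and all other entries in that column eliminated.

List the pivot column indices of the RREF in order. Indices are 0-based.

[1] R0 /= 3  ⇒  (1, 10)
     R1 -= 9·R0  ⇒  (0, 1)
[2] R1 /= 1  ⇒  (0, 1)
     R0 -= 10·R1  ⇒  (1, 0)

pivot columns: 0, 1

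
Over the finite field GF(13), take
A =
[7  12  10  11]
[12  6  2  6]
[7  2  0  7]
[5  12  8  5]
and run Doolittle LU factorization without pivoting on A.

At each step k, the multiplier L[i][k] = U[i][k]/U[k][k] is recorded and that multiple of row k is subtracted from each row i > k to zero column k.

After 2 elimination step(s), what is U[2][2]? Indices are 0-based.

[col 0] pivot 7
  R1 -= 11*R0 → (0, 4, 9, 2)  (L[1][0] := 11)
  R2 -= 1*R0 → (0, 3, 3, 9)  (L[2][0] := 1)
  R3 -= 10*R0 → (0, 9, 12, 12)  (L[3][0] := 10)
[col 1] pivot 4
  R2 -= 4*R1 → (0, 0, 6, 1)  (L[2][1] := 4)
  R3 -= 12*R1 → (0, 0, 8, 1)  (L[3][1] := 12)

U[2][2] = 6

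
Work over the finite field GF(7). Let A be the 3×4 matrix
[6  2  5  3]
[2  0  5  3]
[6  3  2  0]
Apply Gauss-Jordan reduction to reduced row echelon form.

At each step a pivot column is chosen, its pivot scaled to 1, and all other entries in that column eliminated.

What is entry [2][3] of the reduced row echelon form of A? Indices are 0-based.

step 1: normalize row 0 (÷6) = (1, 5, 2, 4)
  row 1: subtract 2×row0 = (0, 4, 1, 2)
  row 2: subtract 6×row0 = (0, 1, 4, 4)
step 2: normalize row 1 (÷4) = (0, 1, 2, 4)
  row 0: subtract 5×row1 = (1, 0, 6, 5)
  row 2: subtract 1×row1 = (0, 0, 2, 0)
step 3: normalize row 2 (÷2) = (0, 0, 1, 0)
  row 0: subtract 6×row2 = (1, 0, 0, 5)
  row 1: subtract 2×row2 = (0, 1, 0, 4)

M[2][3] = 0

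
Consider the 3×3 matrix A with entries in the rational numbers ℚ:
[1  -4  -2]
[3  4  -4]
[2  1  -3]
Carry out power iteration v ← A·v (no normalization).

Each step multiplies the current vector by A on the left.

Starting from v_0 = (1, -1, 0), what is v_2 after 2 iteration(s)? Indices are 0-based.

v_2 = (7, 7, 6)

v_0 = (1, -1, 0).
v_1 = A·v_0 = (5, -1, 1).
v_2 = A·v_1 = (7, 7, 6).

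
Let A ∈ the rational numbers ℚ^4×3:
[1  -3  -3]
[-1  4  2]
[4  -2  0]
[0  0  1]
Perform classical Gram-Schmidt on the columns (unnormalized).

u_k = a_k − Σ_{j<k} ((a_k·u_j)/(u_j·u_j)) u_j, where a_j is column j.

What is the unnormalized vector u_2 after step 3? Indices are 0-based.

Step 1: u_0 = a_0 = (1, -1, 4, 0).
Step 2: u_1 = a_1 − (-5/6)·u_0 = (-13/6, 19/6, 4/3, 0).
Step 3: u_2 = a_2 − (-5/18)·u_0 − (7/9)·u_1 = (-28/27, -20/27, 2/27, 1).

u_2 = (-28/27, -20/27, 2/27, 1)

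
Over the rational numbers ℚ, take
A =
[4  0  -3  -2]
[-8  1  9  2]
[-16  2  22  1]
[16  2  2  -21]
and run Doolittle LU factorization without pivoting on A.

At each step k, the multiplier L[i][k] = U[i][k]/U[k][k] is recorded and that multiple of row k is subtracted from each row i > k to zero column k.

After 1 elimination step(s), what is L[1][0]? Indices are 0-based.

Step 1: pivot at (0,0) is 4.
  row1 ← row1 − (-2)·row0  ⇒  L[1][0]=-2, U row1=(0, 1, 3, -2)
  row2 ← row2 − (-4)·row0  ⇒  L[2][0]=-4, U row2=(0, 2, 10, -7)
  row3 ← row3 − (4)·row0  ⇒  L[3][0]=4, U row3=(0, 2, 14, -13)

L[1][0] = -2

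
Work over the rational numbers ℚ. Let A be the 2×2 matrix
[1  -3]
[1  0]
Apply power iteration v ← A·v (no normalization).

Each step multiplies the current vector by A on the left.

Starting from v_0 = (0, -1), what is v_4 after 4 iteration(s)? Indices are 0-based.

v_0 = (0, -1).
v_1 = A·v_0 = (3, 0).
v_2 = A·v_1 = (3, 3).
v_3 = A·v_2 = (-6, 3).
v_4 = A·v_3 = (-15, -6).

v_4 = (-15, -6)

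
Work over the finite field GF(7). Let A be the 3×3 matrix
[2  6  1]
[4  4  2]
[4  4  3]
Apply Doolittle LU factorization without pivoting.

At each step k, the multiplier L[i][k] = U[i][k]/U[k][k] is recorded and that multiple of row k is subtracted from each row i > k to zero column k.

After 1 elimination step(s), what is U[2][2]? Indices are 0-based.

U[2][2] = 1

k=0: U[0][0]=2
  eliminate (1,0): mult=2, new row 1: (0, 6, 0); set L[1][0]=2
  eliminate (2,0): mult=2, new row 2: (0, 6, 1); set L[2][0]=2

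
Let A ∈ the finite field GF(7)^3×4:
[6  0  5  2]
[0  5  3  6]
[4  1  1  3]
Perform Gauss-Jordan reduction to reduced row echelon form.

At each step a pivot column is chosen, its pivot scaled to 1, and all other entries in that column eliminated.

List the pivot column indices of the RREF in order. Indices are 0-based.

pivot(0,0)=6: scale R0 → (1, 0, 2, 5)
  clear (2,0): R2 −= (4)R0 → (0, 1, 0, 4)
pivot(1,1)=5: scale R1 → (0, 1, 2, 4)
  clear (2,1): R2 −= (1)R1 → (0, 0, 5, 0)
pivot(2,2)=5: scale R2 → (0, 0, 1, 0)
  clear (0,2): R0 −= (2)R2 → (1, 0, 0, 5)
  clear (1,2): R1 −= (2)R2 → (0, 1, 0, 4)

pivot columns: 0, 1, 2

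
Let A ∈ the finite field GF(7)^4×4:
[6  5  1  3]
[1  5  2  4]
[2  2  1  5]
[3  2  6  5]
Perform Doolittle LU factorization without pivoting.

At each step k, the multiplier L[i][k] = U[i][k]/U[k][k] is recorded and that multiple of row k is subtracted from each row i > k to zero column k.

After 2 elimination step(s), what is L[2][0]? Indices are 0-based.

Step 1: pivot at (0,0) is 6.
  row1 ← row1 − (6)·row0  ⇒  L[1][0]=6, U row1=(0, 3, 3, 0)
  row2 ← row2 − (5)·row0  ⇒  L[2][0]=5, U row2=(0, 5, 3, 4)
  row3 ← row3 − (4)·row0  ⇒  L[3][0]=4, U row3=(0, 3, 2, 0)
Step 2: pivot at (1,1) is 3.
  row2 ← row2 − (4)·row1  ⇒  L[2][1]=4, U row2=(0, 0, 5, 4)
  row3 ← row3 − (1)·row1  ⇒  L[3][1]=1, U row3=(0, 0, 6, 0)

L[2][0] = 5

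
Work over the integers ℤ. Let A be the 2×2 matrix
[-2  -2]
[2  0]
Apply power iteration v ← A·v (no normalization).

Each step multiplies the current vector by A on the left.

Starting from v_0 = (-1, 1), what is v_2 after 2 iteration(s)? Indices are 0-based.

v_2 = (4, 0)

v_0 = (-1, 1).
v_1 = A·v_0 = (0, -2).
v_2 = A·v_1 = (4, 0).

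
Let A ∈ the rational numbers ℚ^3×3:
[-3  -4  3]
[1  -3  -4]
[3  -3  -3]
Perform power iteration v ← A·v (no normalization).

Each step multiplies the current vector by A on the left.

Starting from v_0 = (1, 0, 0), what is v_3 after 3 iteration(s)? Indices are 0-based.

v_3 = (-33, 152, 159)

v_0 = (1, 0, 0).
v_1 = A·v_0 = (-3, 1, 3).
v_2 = A·v_1 = (14, -18, -21).
v_3 = A·v_2 = (-33, 152, 159).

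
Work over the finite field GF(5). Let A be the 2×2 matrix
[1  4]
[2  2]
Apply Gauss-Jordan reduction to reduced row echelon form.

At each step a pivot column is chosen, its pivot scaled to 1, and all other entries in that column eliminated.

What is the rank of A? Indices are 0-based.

rank = 2

step 1: normalize row 0 (÷1) = (1, 4)
  row 1: subtract 2×row0 = (0, 4)
step 2: normalize row 1 (÷4) = (0, 1)
  row 0: subtract 4×row1 = (1, 0)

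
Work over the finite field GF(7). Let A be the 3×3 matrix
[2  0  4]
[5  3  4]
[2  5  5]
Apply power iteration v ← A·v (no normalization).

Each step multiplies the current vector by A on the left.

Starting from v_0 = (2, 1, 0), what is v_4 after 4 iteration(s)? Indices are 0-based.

v_0 = (2, 1, 0).
v_1 = A·v_0 = (4, 6, 2).
v_2 = A·v_1 = (2, 4, 6).
v_3 = A·v_2 = (0, 4, 5).
v_4 = A·v_3 = (6, 4, 3).

v_4 = (6, 4, 3)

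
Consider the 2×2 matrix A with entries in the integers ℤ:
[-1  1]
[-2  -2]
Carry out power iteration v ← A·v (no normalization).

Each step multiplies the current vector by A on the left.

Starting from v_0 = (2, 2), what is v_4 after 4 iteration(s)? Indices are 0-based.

v_4 = (-40, -16)

v_0 = (2, 2).
v_1 = A·v_0 = (0, -8).
v_2 = A·v_1 = (-8, 16).
v_3 = A·v_2 = (24, -16).
v_4 = A·v_3 = (-40, -16).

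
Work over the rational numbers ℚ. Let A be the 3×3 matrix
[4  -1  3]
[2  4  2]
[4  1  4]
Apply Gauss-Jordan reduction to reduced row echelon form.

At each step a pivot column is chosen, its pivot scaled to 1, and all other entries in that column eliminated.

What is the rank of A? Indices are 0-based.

rank = 3

[1] R0 /= 4  ⇒  (1, -1/4, 3/4)
     R1 -= 2·R0  ⇒  (0, 9/2, 1/2)
     R2 -= 4·R0  ⇒  (0, 2, 1)
[2] R1 /= 9/2  ⇒  (0, 1, 1/9)
     R0 -= -1/4·R1  ⇒  (1, 0, 7/9)
     R2 -= 2·R1  ⇒  (0, 0, 7/9)
[3] R2 /= 7/9  ⇒  (0, 0, 1)
     R0 -= 7/9·R2  ⇒  (1, 0, 0)
     R1 -= 1/9·R2  ⇒  (0, 1, 0)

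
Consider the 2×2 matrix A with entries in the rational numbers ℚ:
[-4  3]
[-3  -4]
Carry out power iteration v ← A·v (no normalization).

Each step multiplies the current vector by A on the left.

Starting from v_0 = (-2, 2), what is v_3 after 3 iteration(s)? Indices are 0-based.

v_0 = (-2, 2).
v_1 = A·v_0 = (14, -2).
v_2 = A·v_1 = (-62, -34).
v_3 = A·v_2 = (146, 322).

v_3 = (146, 322)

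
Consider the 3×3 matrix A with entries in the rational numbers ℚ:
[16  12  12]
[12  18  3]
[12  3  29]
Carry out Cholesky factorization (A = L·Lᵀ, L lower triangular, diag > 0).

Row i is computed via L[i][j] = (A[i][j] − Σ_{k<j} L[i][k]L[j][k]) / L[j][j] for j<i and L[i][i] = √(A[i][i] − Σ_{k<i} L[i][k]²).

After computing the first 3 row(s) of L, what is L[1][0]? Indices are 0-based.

Step 1: L[0][0] = √(16) = 4.
  L[1][0] = (12) / L[0][0] = 3.
Step 2: L[1][1] = √(9) = 3.
  L[2][0] = (12) / L[0][0] = 3.
  L[2][1] = (-6) / L[1][1] = -2.
Step 3: L[2][2] = √(16) = 4.

L[1][0] = 3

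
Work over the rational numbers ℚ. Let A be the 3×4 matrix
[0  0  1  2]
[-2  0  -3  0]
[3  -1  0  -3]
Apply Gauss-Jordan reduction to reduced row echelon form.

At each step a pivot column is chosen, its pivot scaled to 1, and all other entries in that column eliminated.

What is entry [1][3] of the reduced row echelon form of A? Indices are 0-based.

M[1][3] = -6

step 1: exchange rows 0,1
step 1: normalize row 0 (÷-2) = (1, 0, 3/2, 0)
  row 2: subtract 3×row0 = (0, -1, -9/2, -3)
step 2: exchange rows 1,2
step 2: normalize row 1 (÷-1) = (0, 1, 9/2, 3)
step 3: normalize row 2 (÷1) = (0, 0, 1, 2)
  row 0: subtract 3/2×row2 = (1, 0, 0, -3)
  row 1: subtract 9/2×row2 = (0, 1, 0, -6)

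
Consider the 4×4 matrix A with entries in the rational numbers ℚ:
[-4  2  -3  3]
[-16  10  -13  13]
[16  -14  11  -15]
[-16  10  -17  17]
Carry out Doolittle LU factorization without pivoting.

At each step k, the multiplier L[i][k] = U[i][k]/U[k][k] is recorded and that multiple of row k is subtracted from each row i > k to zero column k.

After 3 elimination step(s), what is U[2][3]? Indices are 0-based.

U[2][3] = 0

[col 0] pivot -4
  R1 -= 4*R0 → (0, 2, -1, 1)  (L[1][0] := 4)
  R2 -= -4*R0 → (0, -6, -1, -3)  (L[2][0] := -4)
  R3 -= 4*R0 → (0, 2, -5, 5)  (L[3][0] := 4)
[col 1] pivot 2
  R2 -= -3*R1 → (0, 0, -4, 0)  (L[2][1] := -3)
  R3 -= 1*R1 → (0, 0, -4, 4)  (L[3][1] := 1)
[col 2] pivot -4
  R3 -= 1*R2 → (0, 0, 0, 4)  (L[3][2] := 1)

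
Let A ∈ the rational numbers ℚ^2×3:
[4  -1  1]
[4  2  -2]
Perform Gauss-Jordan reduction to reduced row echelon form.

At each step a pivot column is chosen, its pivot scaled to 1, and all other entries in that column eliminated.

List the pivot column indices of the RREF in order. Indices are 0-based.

pivot columns: 0, 1

pivot(0,0)=4: scale R0 → (1, -1/4, 1/4)
  clear (1,0): R1 −= (4)R0 → (0, 3, -3)
pivot(1,1)=3: scale R1 → (0, 1, -1)
  clear (0,1): R0 −= (-1/4)R1 → (1, 0, 0)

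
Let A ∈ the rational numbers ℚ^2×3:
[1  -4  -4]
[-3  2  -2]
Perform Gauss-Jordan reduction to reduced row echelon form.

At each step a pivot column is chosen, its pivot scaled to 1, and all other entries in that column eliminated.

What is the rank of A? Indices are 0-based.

pivot(0,0)=1: scale R0 → (1, -4, -4)
  clear (1,0): R1 −= (-3)R0 → (0, -10, -14)
pivot(1,1)=-10: scale R1 → (0, 1, 7/5)
  clear (0,1): R0 −= (-4)R1 → (1, 0, 8/5)

rank = 2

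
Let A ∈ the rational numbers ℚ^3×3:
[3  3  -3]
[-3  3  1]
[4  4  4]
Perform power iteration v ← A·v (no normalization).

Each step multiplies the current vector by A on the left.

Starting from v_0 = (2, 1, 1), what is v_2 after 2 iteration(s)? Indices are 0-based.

v_2 = (-36, -8, 80)

v_0 = (2, 1, 1).
v_1 = A·v_0 = (6, -2, 16).
v_2 = A·v_1 = (-36, -8, 80).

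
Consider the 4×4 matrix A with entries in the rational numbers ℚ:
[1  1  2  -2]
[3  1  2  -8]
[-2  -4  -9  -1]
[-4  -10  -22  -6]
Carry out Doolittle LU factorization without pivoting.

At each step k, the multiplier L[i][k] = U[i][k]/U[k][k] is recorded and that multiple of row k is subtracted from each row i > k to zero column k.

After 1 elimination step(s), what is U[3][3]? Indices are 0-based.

U[3][3] = -14

[col 0] pivot 1
  R1 -= 3*R0 → (0, -2, -4, -2)  (L[1][0] := 3)
  R2 -= -2*R0 → (0, -2, -5, -5)  (L[2][0] := -2)
  R3 -= -4*R0 → (0, -6, -14, -14)  (L[3][0] := -4)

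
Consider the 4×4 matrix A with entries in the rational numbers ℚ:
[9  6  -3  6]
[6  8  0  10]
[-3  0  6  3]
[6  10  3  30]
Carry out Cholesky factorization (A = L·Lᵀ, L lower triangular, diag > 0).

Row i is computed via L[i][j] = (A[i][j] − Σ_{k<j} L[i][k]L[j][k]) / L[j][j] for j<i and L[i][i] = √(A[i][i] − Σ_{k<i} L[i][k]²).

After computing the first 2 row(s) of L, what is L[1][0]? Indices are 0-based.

L[1][0] = 2

Step 1: L[0][0] = √(9) = 3.
  L[1][0] = (6) / L[0][0] = 2.
Step 2: L[1][1] = √(4) = 2.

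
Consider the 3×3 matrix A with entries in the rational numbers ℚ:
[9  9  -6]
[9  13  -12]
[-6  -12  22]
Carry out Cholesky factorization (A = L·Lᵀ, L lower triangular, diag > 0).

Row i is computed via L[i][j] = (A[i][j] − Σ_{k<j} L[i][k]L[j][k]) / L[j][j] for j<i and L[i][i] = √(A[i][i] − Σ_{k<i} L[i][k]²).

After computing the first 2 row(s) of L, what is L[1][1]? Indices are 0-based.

L[1][1] = 2

Step 1: L[0][0] = √(9) = 3.
  L[1][0] = (9) / L[0][0] = 3.
Step 2: L[1][1] = √(4) = 2.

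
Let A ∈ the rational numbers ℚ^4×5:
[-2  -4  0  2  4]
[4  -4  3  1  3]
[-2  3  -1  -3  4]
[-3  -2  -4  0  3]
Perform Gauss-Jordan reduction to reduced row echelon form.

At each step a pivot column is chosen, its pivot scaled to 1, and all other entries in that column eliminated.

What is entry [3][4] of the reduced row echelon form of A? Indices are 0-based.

pivot(0,0)=-2: scale R0 → (1, 2, 0, -1, -2)
  clear (1,0): R1 −= (4)R0 → (0, -12, 3, 5, 11)
  clear (2,0): R2 −= (-2)R0 → (0, 7, -1, -5, 0)
  clear (3,0): R3 −= (-3)R0 → (0, 4, -4, -3, -3)
pivot(1,1)=-12: scale R1 → (0, 1, -1/4, -5/12, -11/12)
  clear (0,1): R0 −= (2)R1 → (1, 0, 1/2, -1/6, -1/6)
  clear (2,1): R2 −= (7)R1 → (0, 0, 3/4, -25/12, 77/12)
  clear (3,1): R3 −= (4)R1 → (0, 0, -3, -4/3, 2/3)
pivot(2,2)=3/4: scale R2 → (0, 0, 1, -25/9, 77/9)
  clear (0,2): R0 −= (1/2)R2 → (1, 0, 0, 11/9, -40/9)
  clear (1,2): R1 −= (-1/4)R2 → (0, 1, 0, -10/9, 11/9)
  clear (3,2): R3 −= (-3)R2 → (0, 0, 0, -29/3, 79/3)
pivot(3,3)=-29/3: scale R3 → (0, 0, 0, 1, -79/29)
  clear (0,3): R0 −= (11/9)R3 → (1, 0, 0, 0, -97/87)
  clear (1,3): R1 −= (-10/9)R3 → (0, 1, 0, 0, -157/87)
  clear (2,3): R2 −= (-25/9)R3 → (0, 0, 1, 0, 86/87)

M[3][4] = -79/29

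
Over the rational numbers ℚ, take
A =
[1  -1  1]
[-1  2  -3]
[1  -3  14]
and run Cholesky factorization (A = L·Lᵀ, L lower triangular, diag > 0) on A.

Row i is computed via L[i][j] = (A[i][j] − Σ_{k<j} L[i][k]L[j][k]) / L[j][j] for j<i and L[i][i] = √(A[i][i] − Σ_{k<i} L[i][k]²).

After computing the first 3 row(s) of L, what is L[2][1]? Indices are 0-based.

Step 1: L[0][0] = √(1) = 1.
  L[1][0] = (-1) / L[0][0] = -1.
Step 2: L[1][1] = √(1) = 1.
  L[2][0] = (1) / L[0][0] = 1.
  L[2][1] = (-2) / L[1][1] = -2.
Step 3: L[2][2] = √(9) = 3.

L[2][1] = -2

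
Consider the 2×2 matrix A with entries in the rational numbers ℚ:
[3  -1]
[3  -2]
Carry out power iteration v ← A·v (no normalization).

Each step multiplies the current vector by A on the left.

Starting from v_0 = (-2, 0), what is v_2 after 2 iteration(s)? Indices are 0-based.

v_0 = (-2, 0).
v_1 = A·v_0 = (-6, -6).
v_2 = A·v_1 = (-12, -6).

v_2 = (-12, -6)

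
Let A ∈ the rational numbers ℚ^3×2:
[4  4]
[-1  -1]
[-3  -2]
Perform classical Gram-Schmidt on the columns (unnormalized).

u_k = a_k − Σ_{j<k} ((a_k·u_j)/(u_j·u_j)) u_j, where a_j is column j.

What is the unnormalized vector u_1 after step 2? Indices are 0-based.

u_1 = (6/13, -3/26, 17/26)

Step 1: u_0 = a_0 = (4, -1, -3).
Step 2: u_1 = a_1 − (23/26)·u_0 = (6/13, -3/26, 17/26).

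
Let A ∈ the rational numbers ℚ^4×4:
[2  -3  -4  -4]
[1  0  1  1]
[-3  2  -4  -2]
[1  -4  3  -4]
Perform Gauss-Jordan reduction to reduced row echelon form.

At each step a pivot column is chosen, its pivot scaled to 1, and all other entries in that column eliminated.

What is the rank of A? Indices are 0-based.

step 1: normalize row 0 (÷2) = (1, -3/2, -2, -2)
  row 1: subtract 1×row0 = (0, 3/2, 3, 3)
  row 2: subtract -3×row0 = (0, -5/2, -10, -8)
  row 3: subtract 1×row0 = (0, -5/2, 5, -2)
step 2: normalize row 1 (÷3/2) = (0, 1, 2, 2)
  row 0: subtract -3/2×row1 = (1, 0, 1, 1)
  row 2: subtract -5/2×row1 = (0, 0, -5, -3)
  row 3: subtract -5/2×row1 = (0, 0, 10, 3)
step 3: normalize row 2 (÷-5) = (0, 0, 1, 3/5)
  row 0: subtract 1×row2 = (1, 0, 0, 2/5)
  row 1: subtract 2×row2 = (0, 1, 0, 4/5)
  row 3: subtract 10×row2 = (0, 0, 0, -3)
step 4: normalize row 3 (÷-3) = (0, 0, 0, 1)
  row 0: subtract 2/5×row3 = (1, 0, 0, 0)
  row 1: subtract 4/5×row3 = (0, 1, 0, 0)
  row 2: subtract 3/5×row3 = (0, 0, 1, 0)

rank = 4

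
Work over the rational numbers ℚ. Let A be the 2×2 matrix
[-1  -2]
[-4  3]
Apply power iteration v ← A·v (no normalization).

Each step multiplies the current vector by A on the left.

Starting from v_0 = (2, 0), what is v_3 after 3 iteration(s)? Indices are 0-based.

v_3 = (14, -120)

v_0 = (2, 0).
v_1 = A·v_0 = (-2, -8).
v_2 = A·v_1 = (18, -16).
v_3 = A·v_2 = (14, -120).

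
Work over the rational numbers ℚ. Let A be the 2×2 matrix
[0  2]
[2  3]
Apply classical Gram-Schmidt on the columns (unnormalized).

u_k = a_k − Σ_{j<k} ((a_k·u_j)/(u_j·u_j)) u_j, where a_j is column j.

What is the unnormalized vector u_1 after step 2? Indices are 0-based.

u_1 = (2, 0)

Step 1: u_0 = a_0 = (0, 2).
Step 2: u_1 = a_1 − (3/2)·u_0 = (2, 0).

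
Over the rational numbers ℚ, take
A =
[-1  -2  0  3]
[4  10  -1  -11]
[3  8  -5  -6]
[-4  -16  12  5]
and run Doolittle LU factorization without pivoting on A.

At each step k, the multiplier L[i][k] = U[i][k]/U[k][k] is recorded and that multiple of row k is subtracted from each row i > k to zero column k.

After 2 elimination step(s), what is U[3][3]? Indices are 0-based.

[col 0] pivot -1
  R1 -= -4*R0 → (0, 2, -1, 1)  (L[1][0] := -4)
  R2 -= -3*R0 → (0, 2, -5, 3)  (L[2][0] := -3)
  R3 -= 4*R0 → (0, -8, 12, -7)  (L[3][0] := 4)
[col 1] pivot 2
  R2 -= 1*R1 → (0, 0, -4, 2)  (L[2][1] := 1)
  R3 -= -4*R1 → (0, 0, 8, -3)  (L[3][1] := -4)

U[3][3] = -3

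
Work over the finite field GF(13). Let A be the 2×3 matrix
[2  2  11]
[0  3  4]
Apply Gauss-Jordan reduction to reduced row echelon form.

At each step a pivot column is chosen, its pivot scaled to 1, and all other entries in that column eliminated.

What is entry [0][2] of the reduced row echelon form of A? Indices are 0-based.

M[0][2] = 2

step 1: normalize row 0 (÷2) = (1, 1, 12)
step 2: normalize row 1 (÷3) = (0, 1, 10)
  row 0: subtract 1×row1 = (1, 0, 2)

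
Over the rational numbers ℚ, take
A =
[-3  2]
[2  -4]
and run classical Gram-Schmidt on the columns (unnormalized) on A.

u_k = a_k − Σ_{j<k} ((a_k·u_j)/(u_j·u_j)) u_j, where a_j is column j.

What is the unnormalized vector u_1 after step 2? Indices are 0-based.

u_1 = (-16/13, -24/13)

Step 1: u_0 = a_0 = (-3, 2).
Step 2: u_1 = a_1 − (-14/13)·u_0 = (-16/13, -24/13).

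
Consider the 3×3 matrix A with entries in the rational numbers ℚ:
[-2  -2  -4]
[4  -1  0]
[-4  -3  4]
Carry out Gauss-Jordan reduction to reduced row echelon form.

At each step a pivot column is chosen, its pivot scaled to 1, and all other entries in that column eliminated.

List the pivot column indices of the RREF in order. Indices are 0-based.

pivot columns: 0, 1, 2

[1] R0 /= -2  ⇒  (1, 1, 2)
     R1 -= 4·R0  ⇒  (0, -5, -8)
     R2 -= -4·R0  ⇒  (0, 1, 12)
[2] R1 /= -5  ⇒  (0, 1, 8/5)
     R0 -= 1·R1  ⇒  (1, 0, 2/5)
     R2 -= 1·R1  ⇒  (0, 0, 52/5)
[3] R2 /= 52/5  ⇒  (0, 0, 1)
     R0 -= 2/5·R2  ⇒  (1, 0, 0)
     R1 -= 8/5·R2  ⇒  (0, 1, 0)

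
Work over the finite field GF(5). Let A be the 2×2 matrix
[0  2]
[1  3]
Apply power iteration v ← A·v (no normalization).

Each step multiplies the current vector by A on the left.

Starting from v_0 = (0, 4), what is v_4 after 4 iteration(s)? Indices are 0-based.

v_4 = (2, 1)

v_0 = (0, 4).
v_1 = A·v_0 = (3, 2).
v_2 = A·v_1 = (4, 4).
v_3 = A·v_2 = (3, 1).
v_4 = A·v_3 = (2, 1).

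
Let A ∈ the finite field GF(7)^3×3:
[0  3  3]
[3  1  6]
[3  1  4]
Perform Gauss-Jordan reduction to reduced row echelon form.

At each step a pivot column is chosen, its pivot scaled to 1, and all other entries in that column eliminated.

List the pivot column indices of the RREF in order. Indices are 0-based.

step 1: exchange rows 0,1
step 1: normalize row 0 (÷3) = (1, 5, 2)
  row 2: subtract 3×row0 = (0, 0, 5)
step 2: normalize row 1 (÷3) = (0, 1, 1)
  row 0: subtract 5×row1 = (1, 0, 4)
step 3: normalize row 2 (÷5) = (0, 0, 1)
  row 0: subtract 4×row2 = (1, 0, 0)
  row 1: subtract 1×row2 = (0, 1, 0)

pivot columns: 0, 1, 2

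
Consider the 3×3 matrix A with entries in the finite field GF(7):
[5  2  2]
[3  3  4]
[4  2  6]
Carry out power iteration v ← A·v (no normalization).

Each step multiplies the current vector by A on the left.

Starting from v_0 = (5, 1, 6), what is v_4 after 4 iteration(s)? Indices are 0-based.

v_0 = (5, 1, 6).
v_1 = A·v_0 = (4, 0, 2).
v_2 = A·v_1 = (3, 6, 0).
v_3 = A·v_2 = (6, 6, 3).
v_4 = A·v_3 = (6, 6, 5).

v_4 = (6, 6, 5)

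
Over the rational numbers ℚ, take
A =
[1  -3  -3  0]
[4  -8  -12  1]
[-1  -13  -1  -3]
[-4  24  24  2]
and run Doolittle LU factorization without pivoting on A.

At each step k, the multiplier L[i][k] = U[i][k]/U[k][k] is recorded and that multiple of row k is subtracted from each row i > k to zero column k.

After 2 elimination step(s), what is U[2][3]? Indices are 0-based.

U[2][3] = 1

[col 0] pivot 1
  R1 -= 4*R0 → (0, 4, 0, 1)  (L[1][0] := 4)
  R2 -= -1*R0 → (0, -16, -4, -3)  (L[2][0] := -1)
  R3 -= -4*R0 → (0, 12, 12, 2)  (L[3][0] := -4)
[col 1] pivot 4
  R2 -= -4*R1 → (0, 0, -4, 1)  (L[2][1] := -4)
  R3 -= 3*R1 → (0, 0, 12, -1)  (L[3][1] := 3)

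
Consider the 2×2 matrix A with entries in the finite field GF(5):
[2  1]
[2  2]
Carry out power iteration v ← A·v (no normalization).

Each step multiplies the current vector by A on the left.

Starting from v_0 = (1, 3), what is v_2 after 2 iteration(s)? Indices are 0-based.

v_0 = (1, 3).
v_1 = A·v_0 = (0, 3).
v_2 = A·v_1 = (3, 1).

v_2 = (3, 1)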